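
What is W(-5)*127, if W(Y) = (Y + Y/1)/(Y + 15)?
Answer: -127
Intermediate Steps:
W(Y) = 2*Y/(15 + Y) (W(Y) = (Y + Y*1)/(15 + Y) = (Y + Y)/(15 + Y) = (2*Y)/(15 + Y) = 2*Y/(15 + Y))
W(-5)*127 = (2*(-5)/(15 - 5))*127 = (2*(-5)/10)*127 = (2*(-5)*(⅒))*127 = -1*127 = -127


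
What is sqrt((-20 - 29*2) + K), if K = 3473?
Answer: sqrt(3395) ≈ 58.267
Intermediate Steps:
sqrt((-20 - 29*2) + K) = sqrt((-20 - 29*2) + 3473) = sqrt((-20 - 58) + 3473) = sqrt(-78 + 3473) = sqrt(3395)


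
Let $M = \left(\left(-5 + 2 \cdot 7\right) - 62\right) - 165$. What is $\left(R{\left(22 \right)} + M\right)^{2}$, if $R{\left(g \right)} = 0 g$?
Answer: $47524$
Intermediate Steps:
$R{\left(g \right)} = 0$
$M = -218$ ($M = \left(\left(-5 + 14\right) - 62\right) - 165 = \left(9 - 62\right) - 165 = -53 - 165 = -218$)
$\left(R{\left(22 \right)} + M\right)^{2} = \left(0 - 218\right)^{2} = \left(-218\right)^{2} = 47524$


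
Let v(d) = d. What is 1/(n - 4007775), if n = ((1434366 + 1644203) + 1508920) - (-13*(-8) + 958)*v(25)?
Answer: 1/553164 ≈ 1.8078e-6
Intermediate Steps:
n = 4560939 (n = ((1434366 + 1644203) + 1508920) - (-13*(-8) + 958)*25 = (3078569 + 1508920) - (104 + 958)*25 = 4587489 - 1062*25 = 4587489 - 1*26550 = 4587489 - 26550 = 4560939)
1/(n - 4007775) = 1/(4560939 - 4007775) = 1/553164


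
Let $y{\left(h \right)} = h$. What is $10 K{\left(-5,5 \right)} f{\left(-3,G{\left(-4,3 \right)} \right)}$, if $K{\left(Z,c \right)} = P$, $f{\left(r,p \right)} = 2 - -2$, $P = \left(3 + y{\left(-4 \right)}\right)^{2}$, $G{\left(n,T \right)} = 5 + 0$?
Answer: $40$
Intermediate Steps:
$G{\left(n,T \right)} = 5$
$P = 1$ ($P = \left(3 - 4\right)^{2} = \left(-1\right)^{2} = 1$)
$f{\left(r,p \right)} = 4$ ($f{\left(r,p \right)} = 2 + 2 = 4$)
$K{\left(Z,c \right)} = 1$
$10 K{\left(-5,5 \right)} f{\left(-3,G{\left(-4,3 \right)} \right)} = 10 \cdot 1 \cdot 4 = 10 \cdot 4 = 40$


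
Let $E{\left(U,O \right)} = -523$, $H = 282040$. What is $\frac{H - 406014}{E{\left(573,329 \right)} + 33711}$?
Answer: $- \frac{61987}{16594} \approx -3.7355$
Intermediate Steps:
$\frac{H - 406014}{E{\left(573,329 \right)} + 33711} = \frac{282040 - 406014}{-523 + 33711} = - \frac{123974}{33188} = \left(-123974\right) \frac{1}{33188} = - \frac{61987}{16594}$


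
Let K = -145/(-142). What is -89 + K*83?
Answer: -603/142 ≈ -4.2465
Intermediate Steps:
K = 145/142 (K = -145*(-1/142) = 145/142 ≈ 1.0211)
-89 + K*83 = -89 + (145/142)*83 = -89 + 12035/142 = -603/142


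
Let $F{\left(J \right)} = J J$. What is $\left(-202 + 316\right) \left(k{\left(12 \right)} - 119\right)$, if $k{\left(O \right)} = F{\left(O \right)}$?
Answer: $2850$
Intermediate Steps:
$F{\left(J \right)} = J^{2}$
$k{\left(O \right)} = O^{2}$
$\left(-202 + 316\right) \left(k{\left(12 \right)} - 119\right) = \left(-202 + 316\right) \left(12^{2} - 119\right) = 114 \left(144 - 119\right) = 114 \cdot 25 = 2850$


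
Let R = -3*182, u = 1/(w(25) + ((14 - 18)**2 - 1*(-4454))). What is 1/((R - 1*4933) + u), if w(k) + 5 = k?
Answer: -4490/24600709 ≈ -0.00018252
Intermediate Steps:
w(k) = -5 + k
u = 1/4490 (u = 1/((-5 + 25) + ((14 - 18)**2 - 1*(-4454))) = 1/(20 + ((-4)**2 + 4454)) = 1/(20 + (16 + 4454)) = 1/(20 + 4470) = 1/4490 ≈ 0.00022272)
R = -546
1/((R - 1*4933) + u) = 1/((-546 - 1*4933) + 1/4490) = 1/((-546 - 4933) + 1/4490) = 1/(-5479 + 1/4490) = 1/(-24600709/4490) = -4490/24600709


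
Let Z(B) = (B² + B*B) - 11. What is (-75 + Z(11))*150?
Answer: 23400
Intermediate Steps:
Z(B) = -11 + 2*B² (Z(B) = (B² + B²) - 11 = 2*B² - 11 = -11 + 2*B²)
(-75 + Z(11))*150 = (-75 + (-11 + 2*11²))*150 = (-75 + (-11 + 2*121))*150 = (-75 + (-11 + 242))*150 = (-75 + 231)*150 = 156*150 = 23400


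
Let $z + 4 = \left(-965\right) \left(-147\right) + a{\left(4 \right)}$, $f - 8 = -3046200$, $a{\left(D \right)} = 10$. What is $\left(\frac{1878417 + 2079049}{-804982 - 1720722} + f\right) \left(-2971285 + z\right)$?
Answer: $\frac{2721121881713359852}{315713} \approx 8.619 \cdot 10^{12}$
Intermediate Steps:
$f = -3046192$ ($f = 8 - 3046200 = -3046192$)
$z = 141861$ ($z = -4 + \left(\left(-965\right) \left(-147\right) + 10\right) = -4 + \left(141855 + 10\right) = -4 + 141865 = 141861$)
$\left(\frac{1878417 + 2079049}{-804982 - 1720722} + f\right) \left(-2971285 + z\right) = \left(\frac{1878417 + 2079049}{-804982 - 1720722} - 3046192\right) \left(-2971285 + 141861\right) = \left(\frac{3957466}{-2525704} - 3046192\right) \left(-2829424\right) = \left(3957466 \left(- \frac{1}{2525704}\right) - 3046192\right) \left(-2829424\right) = \left(- \frac{1978733}{1262852} - 3046192\right) \left(-2829424\right) = \left(- \frac{3846891638317}{1262852}\right) \left(-2829424\right) = \frac{2721121881713359852}{315713}$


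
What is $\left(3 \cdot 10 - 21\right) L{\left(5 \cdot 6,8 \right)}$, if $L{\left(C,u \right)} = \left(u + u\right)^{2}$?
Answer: $2304$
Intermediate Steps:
$L{\left(C,u \right)} = 4 u^{2}$ ($L{\left(C,u \right)} = \left(2 u\right)^{2} = 4 u^{2}$)
$\left(3 \cdot 10 - 21\right) L{\left(5 \cdot 6,8 \right)} = \left(3 \cdot 10 - 21\right) 4 \cdot 8^{2} = \left(30 - 21\right) 4 \cdot 64 = 9 \cdot 256 = 2304$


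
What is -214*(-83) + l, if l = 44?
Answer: 17806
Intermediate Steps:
-214*(-83) + l = -214*(-83) + 44 = 17762 + 44 = 17806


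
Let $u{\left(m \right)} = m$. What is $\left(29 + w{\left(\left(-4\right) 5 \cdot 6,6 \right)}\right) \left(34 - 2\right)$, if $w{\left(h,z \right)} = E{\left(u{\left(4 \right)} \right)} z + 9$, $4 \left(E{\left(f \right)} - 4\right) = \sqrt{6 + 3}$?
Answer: $2128$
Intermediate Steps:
$E{\left(f \right)} = \frac{19}{4}$ ($E{\left(f \right)} = 4 + \frac{\sqrt{6 + 3}}{4} = 4 + \frac{\sqrt{9}}{4} = 4 + \frac{1}{4} \cdot 3 = 4 + \frac{3}{4} = \frac{19}{4}$)
$w{\left(h,z \right)} = 9 + \frac{19 z}{4}$ ($w{\left(h,z \right)} = \frac{19 z}{4} + 9 = 9 + \frac{19 z}{4}$)
$\left(29 + w{\left(\left(-4\right) 5 \cdot 6,6 \right)}\right) \left(34 - 2\right) = \left(29 + \left(9 + \frac{19}{4} \cdot 6\right)\right) \left(34 - 2\right) = \left(29 + \left(9 + \frac{57}{2}\right)\right) \left(34 - 2\right) = \left(29 + \frac{75}{2}\right) 32 = \frac{133}{2} \cdot 32 = 2128$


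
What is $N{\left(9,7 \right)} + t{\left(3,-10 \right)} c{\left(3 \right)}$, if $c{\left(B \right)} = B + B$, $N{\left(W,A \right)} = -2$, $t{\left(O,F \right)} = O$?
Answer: $16$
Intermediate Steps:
$c{\left(B \right)} = 2 B$
$N{\left(9,7 \right)} + t{\left(3,-10 \right)} c{\left(3 \right)} = -2 + 3 \cdot 2 \cdot 3 = -2 + 3 \cdot 6 = -2 + 18 = 16$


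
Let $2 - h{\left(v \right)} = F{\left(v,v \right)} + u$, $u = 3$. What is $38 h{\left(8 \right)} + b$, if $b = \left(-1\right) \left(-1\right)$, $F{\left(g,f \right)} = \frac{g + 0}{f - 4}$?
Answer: $-113$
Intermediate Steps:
$F{\left(g,f \right)} = \frac{g}{-4 + f}$
$b = 1$
$h{\left(v \right)} = -1 - \frac{v}{-4 + v}$ ($h{\left(v \right)} = 2 - \left(\frac{v}{-4 + v} + 3\right) = 2 - \left(3 + \frac{v}{-4 + v}\right) = -1 - \frac{v}{-4 + v}$)
$38 h{\left(8 \right)} + b = 38 \frac{2 \left(2 - 8\right)}{-4 + 8} + 1 = 38 \frac{2 \left(2 - 8\right)}{4} + 1 = 38 \cdot 2 \cdot \frac{1}{4} \left(-6\right) + 1 = 38 \left(-3\right) + 1 = -114 + 1 = -113$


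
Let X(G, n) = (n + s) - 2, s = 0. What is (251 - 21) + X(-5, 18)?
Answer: 246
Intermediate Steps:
X(G, n) = -2 + n (X(G, n) = (n + 0) - 2 = n - 2 = -2 + n)
(251 - 21) + X(-5, 18) = (251 - 21) + (-2 + 18) = 230 + 16 = 246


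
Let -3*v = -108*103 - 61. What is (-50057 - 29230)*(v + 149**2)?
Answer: -2055859052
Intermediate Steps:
v = 11185/3 (v = -(-108*103 - 61)/3 = -(-11124 - 61)/3 = -1/3*(-11185) = 11185/3 ≈ 3728.3)
(-50057 - 29230)*(v + 149**2) = (-50057 - 29230)*(11185/3 + 149**2) = -79287*(11185/3 + 22201) = -79287*77788/3 = -2055859052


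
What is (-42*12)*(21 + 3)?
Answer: -12096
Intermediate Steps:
(-42*12)*(21 + 3) = -504*24 = -12096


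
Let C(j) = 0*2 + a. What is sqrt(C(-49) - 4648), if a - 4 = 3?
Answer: I*sqrt(4641) ≈ 68.125*I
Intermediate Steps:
a = 7 (a = 4 + 3 = 7)
C(j) = 7 (C(j) = 0*2 + 7 = 0 + 7 = 7)
sqrt(C(-49) - 4648) = sqrt(7 - 4648) = sqrt(-4641) = I*sqrt(4641)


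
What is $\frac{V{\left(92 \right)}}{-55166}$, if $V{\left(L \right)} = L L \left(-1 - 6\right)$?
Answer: $\frac{29624}{27583} \approx 1.074$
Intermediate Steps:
$V{\left(L \right)} = - 7 L^{2}$ ($V{\left(L \right)} = L^{2} \left(-1 - 6\right) = L^{2} \left(-7\right) = - 7 L^{2}$)
$\frac{V{\left(92 \right)}}{-55166} = \frac{\left(-7\right) 92^{2}}{-55166} = \left(-7\right) 8464 \left(- \frac{1}{55166}\right) = \left(-59248\right) \left(- \frac{1}{55166}\right) = \frac{29624}{27583}$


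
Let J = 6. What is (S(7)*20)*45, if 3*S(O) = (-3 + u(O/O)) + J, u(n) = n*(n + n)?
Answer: 1500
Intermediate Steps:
u(n) = 2*n² (u(n) = n*(2*n) = 2*n²)
S(O) = 5/3 (S(O) = ((-3 + 2*(O/O)²) + 6)/3 = ((-3 + 2*1²) + 6)/3 = ((-3 + 2*1) + 6)/3 = ((-3 + 2) + 6)/3 = (-1 + 6)/3 = (⅓)*5 = 5/3)
(S(7)*20)*45 = ((5/3)*20)*45 = (100/3)*45 = 1500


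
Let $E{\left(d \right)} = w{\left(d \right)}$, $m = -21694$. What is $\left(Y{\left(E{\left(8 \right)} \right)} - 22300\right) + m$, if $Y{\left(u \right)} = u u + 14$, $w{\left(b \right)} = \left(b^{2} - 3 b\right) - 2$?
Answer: $-42536$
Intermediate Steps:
$w{\left(b \right)} = -2 + b^{2} - 3 b$
$E{\left(d \right)} = -2 + d^{2} - 3 d$
$Y{\left(u \right)} = 14 + u^{2}$ ($Y{\left(u \right)} = u^{2} + 14 = 14 + u^{2}$)
$\left(Y{\left(E{\left(8 \right)} \right)} - 22300\right) + m = \left(\left(14 + \left(-2 + 8^{2} - 24\right)^{2}\right) - 22300\right) - 21694 = \left(\left(14 + \left(-2 + 64 - 24\right)^{2}\right) - 22300\right) - 21694 = \left(\left(14 + 38^{2}\right) - 22300\right) - 21694 = \left(\left(14 + 1444\right) - 22300\right) - 21694 = \left(1458 - 22300\right) - 21694 = -20842 - 21694 = -42536$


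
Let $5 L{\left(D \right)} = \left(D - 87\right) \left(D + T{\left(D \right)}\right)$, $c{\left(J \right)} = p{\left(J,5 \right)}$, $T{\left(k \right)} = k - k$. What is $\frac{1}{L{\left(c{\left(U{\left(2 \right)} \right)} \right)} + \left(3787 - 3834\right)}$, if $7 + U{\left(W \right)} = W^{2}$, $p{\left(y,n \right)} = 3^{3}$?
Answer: $- \frac{1}{371} \approx -0.0026954$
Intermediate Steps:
$T{\left(k \right)} = 0$
$p{\left(y,n \right)} = 27$
$U{\left(W \right)} = -7 + W^{2}$
$c{\left(J \right)} = 27$
$L{\left(D \right)} = \frac{D \left(-87 + D\right)}{5}$ ($L{\left(D \right)} = \frac{\left(D - 87\right) \left(D + 0\right)}{5} = \frac{\left(-87 + D\right) D}{5} = \frac{D \left(-87 + D\right)}{5}$)
$\frac{1}{L{\left(c{\left(U{\left(2 \right)} \right)} \right)} + \left(3787 - 3834\right)} = \frac{1}{\frac{1}{5} \cdot 27 \left(-87 + 27\right) + \left(3787 - 3834\right)} = \frac{1}{\frac{1}{5} \cdot 27 \left(-60\right) + \left(3787 - 3834\right)} = \frac{1}{-324 - 47} = \frac{1}{-371} = - \frac{1}{371}$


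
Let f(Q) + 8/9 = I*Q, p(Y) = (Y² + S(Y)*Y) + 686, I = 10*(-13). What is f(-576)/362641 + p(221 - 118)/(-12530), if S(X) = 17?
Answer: -17067506507/20447512785 ≈ -0.83470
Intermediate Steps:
I = -130
p(Y) = 686 + Y² + 17*Y (p(Y) = (Y² + 17*Y) + 686 = 686 + Y² + 17*Y)
f(Q) = -8/9 - 130*Q
f(-576)/362641 + p(221 - 118)/(-12530) = (-8/9 - 130*(-576))/362641 + (686 + (221 - 118)² + 17*(221 - 118))/(-12530) = (-8/9 + 74880)*(1/362641) + (686 + 103² + 17*103)*(-1/12530) = (673912/9)*(1/362641) + (686 + 10609 + 1751)*(-1/12530) = 673912/3263769 + 13046*(-1/12530) = 673912/3263769 - 6523/6265 = -17067506507/20447512785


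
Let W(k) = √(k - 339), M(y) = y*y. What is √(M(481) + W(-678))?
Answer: √(231361 + 3*I*√113) ≈ 481.0 + 0.033*I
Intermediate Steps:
M(y) = y²
W(k) = √(-339 + k)
√(M(481) + W(-678)) = √(481² + √(-339 - 678)) = √(231361 + √(-1017)) = √(231361 + 3*I*√113)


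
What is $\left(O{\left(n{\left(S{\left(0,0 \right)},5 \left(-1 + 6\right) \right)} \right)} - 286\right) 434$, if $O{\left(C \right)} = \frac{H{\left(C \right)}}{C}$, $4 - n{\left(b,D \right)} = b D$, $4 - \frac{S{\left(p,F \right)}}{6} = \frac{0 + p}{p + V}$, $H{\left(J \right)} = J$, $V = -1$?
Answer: $-123690$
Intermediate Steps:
$S{\left(p,F \right)} = 24 - \frac{6 p}{-1 + p}$ ($S{\left(p,F \right)} = 24 - 6 \frac{0 + p}{p - 1} = 24 - 6 \frac{p}{-1 + p} = 24 - \frac{6 p}{-1 + p}$)
$n{\left(b,D \right)} = 4 - D b$ ($n{\left(b,D \right)} = 4 - b D = 4 - D b$)
$O{\left(C \right)} = 1$ ($O{\left(C \right)} = \frac{C}{C} = 1$)
$\left(O{\left(n{\left(S{\left(0,0 \right)},5 \left(-1 + 6\right) \right)} \right)} - 286\right) 434 = \left(1 - 286\right) 434 = \left(-285\right) 434 = -123690$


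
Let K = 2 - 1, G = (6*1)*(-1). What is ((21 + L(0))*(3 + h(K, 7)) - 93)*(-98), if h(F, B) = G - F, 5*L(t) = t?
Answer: 17346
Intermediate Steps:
G = -6 (G = 6*(-1) = -6)
L(t) = t/5
K = 1
h(F, B) = -6 - F
((21 + L(0))*(3 + h(K, 7)) - 93)*(-98) = ((21 + (1/5)*0)*(3 + (-6 - 1*1)) - 93)*(-98) = ((21 + 0)*(3 + (-6 - 1)) - 93)*(-98) = (21*(3 - 7) - 93)*(-98) = (21*(-4) - 93)*(-98) = (-84 - 93)*(-98) = -177*(-98) = 17346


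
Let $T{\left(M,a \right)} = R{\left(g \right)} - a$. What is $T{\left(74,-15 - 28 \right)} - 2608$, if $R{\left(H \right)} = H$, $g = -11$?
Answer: $-2576$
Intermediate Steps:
$T{\left(M,a \right)} = -11 - a$
$T{\left(74,-15 - 28 \right)} - 2608 = \left(-11 - \left(-15 - 28\right)\right) - 2608 = \left(-11 - -43\right) - 2608 = \left(-11 + 43\right) - 2608 = 32 - 2608 = -2576$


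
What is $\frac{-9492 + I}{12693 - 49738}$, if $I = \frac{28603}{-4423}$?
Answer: $\frac{42011719}{163850035} \approx 0.2564$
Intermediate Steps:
$I = - \frac{28603}{4423}$ ($I = 28603 \left(- \frac{1}{4423}\right) = - \frac{28603}{4423} \approx -6.4669$)
$\frac{-9492 + I}{12693 - 49738} = \frac{-9492 - \frac{28603}{4423}}{12693 - 49738} = - \frac{42011719}{4423 \left(-37045\right)} = \left(- \frac{42011719}{4423}\right) \left(- \frac{1}{37045}\right) = \frac{42011719}{163850035}$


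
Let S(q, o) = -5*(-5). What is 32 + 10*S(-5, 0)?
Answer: 282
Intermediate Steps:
S(q, o) = 25
32 + 10*S(-5, 0) = 32 + 10*25 = 32 + 250 = 282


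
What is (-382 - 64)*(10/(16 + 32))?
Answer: -1115/12 ≈ -92.917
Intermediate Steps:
(-382 - 64)*(10/(16 + 32)) = -446*10/48 = -223*10/24 = -446*5/24 = -1115/12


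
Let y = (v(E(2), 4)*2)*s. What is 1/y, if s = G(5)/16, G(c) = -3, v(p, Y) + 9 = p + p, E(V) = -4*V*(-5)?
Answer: -8/213 ≈ -0.037559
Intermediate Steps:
E(V) = 20*V
v(p, Y) = -9 + 2*p (v(p, Y) = -9 + (p + p) = -9 + 2*p)
s = -3/16 ≈ -0.18750
y = -213/8 (y = ((-9 + 2*(20*2))*2)*(-3/16) = ((-9 + 2*40)*2)*(-3/16) = ((-9 + 80)*2)*(-3/16) = (71*2)*(-3/16) = 142*(-3/16) = -213/8 ≈ -26.625)
1/y = 1/(-213/8) = -8/213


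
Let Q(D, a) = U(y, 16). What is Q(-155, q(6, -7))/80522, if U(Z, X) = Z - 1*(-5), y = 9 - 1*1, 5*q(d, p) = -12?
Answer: 1/6194 ≈ 0.00016145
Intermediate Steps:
q(d, p) = -12/5 (q(d, p) = (⅕)*(-12) = -12/5)
y = 8 (y = 9 - 1 = 8)
U(Z, X) = 5 + Z (U(Z, X) = Z + 5 = 5 + Z)
Q(D, a) = 13 (Q(D, a) = 5 + 8 = 13)
Q(-155, q(6, -7))/80522 = 13/80522 = 13*(1/80522) = 1/6194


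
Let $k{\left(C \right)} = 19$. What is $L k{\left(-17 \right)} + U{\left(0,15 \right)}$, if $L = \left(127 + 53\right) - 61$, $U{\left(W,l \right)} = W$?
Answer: $2261$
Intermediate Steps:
$L = 119$ ($L = 180 - 61 = 119$)
$L k{\left(-17 \right)} + U{\left(0,15 \right)} = 119 \cdot 19 + 0 = 2261 + 0 = 2261$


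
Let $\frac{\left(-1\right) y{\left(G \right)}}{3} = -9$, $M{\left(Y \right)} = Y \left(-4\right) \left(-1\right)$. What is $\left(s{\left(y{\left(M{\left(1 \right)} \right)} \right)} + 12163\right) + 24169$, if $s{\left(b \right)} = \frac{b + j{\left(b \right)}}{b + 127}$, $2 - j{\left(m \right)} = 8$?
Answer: $\frac{799307}{22} \approx 36332.0$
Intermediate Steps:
$M{\left(Y \right)} = 4 Y$ ($M{\left(Y \right)} = - 4 Y \left(-1\right) = 4 Y$)
$j{\left(m \right)} = -6$ ($j{\left(m \right)} = 2 - 8 = -6$)
$y{\left(G \right)} = 27$ ($y{\left(G \right)} = \left(-3\right) \left(-9\right) = 27$)
$s{\left(b \right)} = \frac{-6 + b}{127 + b}$ ($s{\left(b \right)} = \frac{b - 6}{b + 127} = \frac{-6 + b}{127 + b}$)
$\left(s{\left(y{\left(M{\left(1 \right)} \right)} \right)} + 12163\right) + 24169 = \left(\frac{-6 + 27}{127 + 27} + 12163\right) + 24169 = \left(\frac{1}{154} \cdot 21 + 12163\right) + 24169 = \left(\frac{3}{22} + 12163\right) + 24169 = \frac{267589}{22} + 24169 = \frac{799307}{22}$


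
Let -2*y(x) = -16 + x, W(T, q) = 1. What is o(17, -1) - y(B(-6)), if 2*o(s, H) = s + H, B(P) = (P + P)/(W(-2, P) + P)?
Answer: 6/5 ≈ 1.2000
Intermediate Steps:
B(P) = 2*P/(1 + P) (B(P) = (P + P)/(1 + P) = (2*P)/(1 + P) = 2*P/(1 + P))
o(s, H) = H/2 + s/2 (o(s, H) = (s + H)/2 = (H + s)/2 = H/2 + s/2)
y(x) = 8 - x/2 (y(x) = -(-16 + x)/2 = 8 - x/2)
o(17, -1) - y(B(-6)) = ((1/2)*(-1) + (1/2)*17) - (8 - (-6)/(1 - 6)) = (-1/2 + 17/2) - (8 - (-6)/(-5)) = 8 - (8 - (-6)*(-1)/5) = 8 - (8 - 1/2*12/5) = 8 - (8 - 6/5) = 8 - 1*34/5 = 8 - 34/5 = 6/5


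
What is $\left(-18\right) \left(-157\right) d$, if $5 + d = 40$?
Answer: $98910$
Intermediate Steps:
$d = 35$ ($d = -5 + 40 = 35$)
$\left(-18\right) \left(-157\right) d = \left(-18\right) \left(-157\right) 35 = 2826 \cdot 35 = 98910$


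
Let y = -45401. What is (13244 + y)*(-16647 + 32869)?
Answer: -521650854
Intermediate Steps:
(13244 + y)*(-16647 + 32869) = (13244 - 45401)*(-16647 + 32869) = -32157*16222 = -521650854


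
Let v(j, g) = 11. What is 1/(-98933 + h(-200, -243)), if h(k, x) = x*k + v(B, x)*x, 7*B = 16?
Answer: -1/53006 ≈ -1.8866e-5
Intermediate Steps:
B = 16/7 (B = (⅐)*16 = 16/7 ≈ 2.2857)
h(k, x) = 11*x + k*x (h(k, x) = x*k + 11*x = k*x + 11*x = 11*x + k*x)
1/(-98933 + h(-200, -243)) = 1/(-98933 - 243*(11 - 200)) = 1/(-98933 - 243*(-189)) = 1/(-98933 + 45927) = 1/(-53006) = -1/53006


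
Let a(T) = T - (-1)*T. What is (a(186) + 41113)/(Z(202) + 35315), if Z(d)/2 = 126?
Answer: 41485/35567 ≈ 1.1664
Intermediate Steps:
Z(d) = 252 (Z(d) = 2*126 = 252)
a(T) = 2*T (a(T) = T + T = 2*T)
(a(186) + 41113)/(Z(202) + 35315) = (2*186 + 41113)/(252 + 35315) = (372 + 41113)/35567 = 41485*(1/35567) = 41485/35567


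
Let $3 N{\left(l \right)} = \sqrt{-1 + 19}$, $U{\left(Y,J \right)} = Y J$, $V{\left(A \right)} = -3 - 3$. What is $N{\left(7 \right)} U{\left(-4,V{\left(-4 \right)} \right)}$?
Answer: $24 \sqrt{2} \approx 33.941$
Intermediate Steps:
$V{\left(A \right)} = -6$
$U{\left(Y,J \right)} = J Y$
$N{\left(l \right)} = \sqrt{2}$ ($N{\left(l \right)} = \frac{\sqrt{-1 + 19}}{3} = \frac{\sqrt{18}}{3} = \frac{3 \sqrt{2}}{3} = \sqrt{2}$)
$N{\left(7 \right)} U{\left(-4,V{\left(-4 \right)} \right)} = \sqrt{2} \left(\left(-6\right) \left(-4\right)\right) = \sqrt{2} \cdot 24 = 24 \sqrt{2}$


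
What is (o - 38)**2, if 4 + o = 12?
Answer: 900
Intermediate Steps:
o = 8 (o = -4 + 12 = 8)
(o - 38)**2 = (8 - 38)**2 = (-30)**2 = 900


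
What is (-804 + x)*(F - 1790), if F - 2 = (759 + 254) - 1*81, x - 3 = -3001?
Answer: 3254512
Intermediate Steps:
x = -2998 (x = 3 - 3001 = -2998)
F = 934 (F = 2 + ((759 + 254) - 1*81) = 2 + (1013 - 81) = 2 + 932 = 934)
(-804 + x)*(F - 1790) = (-804 - 2998)*(934 - 1790) = -3802*(-856) = 3254512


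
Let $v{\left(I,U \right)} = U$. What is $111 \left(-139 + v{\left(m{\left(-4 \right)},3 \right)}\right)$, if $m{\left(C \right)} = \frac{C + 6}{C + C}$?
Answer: $-15096$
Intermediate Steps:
$m{\left(C \right)} = \frac{6 + C}{2 C}$
$111 \left(-139 + v{\left(m{\left(-4 \right)},3 \right)}\right) = 111 \left(-139 + 3\right) = 111 \left(-136\right) = -15096$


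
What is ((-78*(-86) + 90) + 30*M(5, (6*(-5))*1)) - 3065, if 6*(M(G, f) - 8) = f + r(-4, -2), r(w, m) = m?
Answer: 3813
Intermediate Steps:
M(G, f) = 23/3 + f/6 (M(G, f) = 8 + (f - 2)/6 = 8 + (-2 + f)/6 = 8 + (-1/3 + f/6) = 23/3 + f/6)
((-78*(-86) + 90) + 30*M(5, (6*(-5))*1)) - 3065 = ((-78*(-86) + 90) + 30*(23/3 + ((6*(-5))*1)/6)) - 3065 = ((6708 + 90) + 30*(23/3 + (-30*1)/6)) - 3065 = (6798 + 30*(23/3 + (1/6)*(-30))) - 3065 = (6798 + 30*(23/3 - 5)) - 3065 = (6798 + 30*(8/3)) - 3065 = (6798 + 80) - 3065 = 6878 - 3065 = 3813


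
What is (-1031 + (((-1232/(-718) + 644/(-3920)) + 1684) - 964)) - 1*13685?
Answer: -703360977/50260 ≈ -13994.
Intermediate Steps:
(-1031 + (((-1232/(-718) + 644/(-3920)) + 1684) - 964)) - 1*13685 = (-1031 + (((-1232*(-1/718) + 644*(-1/3920)) + 1684) - 964)) - 13685 = (-1031 + (((616/359 - 23/140) + 1684) - 964)) - 13685 = (-1031 + ((77983/50260 + 1684) - 964)) - 13685 = (-1031 + (84715823/50260 - 964)) - 13685 = (-1031 + 36265183/50260) - 13685 = -15552877/50260 - 13685 = -703360977/50260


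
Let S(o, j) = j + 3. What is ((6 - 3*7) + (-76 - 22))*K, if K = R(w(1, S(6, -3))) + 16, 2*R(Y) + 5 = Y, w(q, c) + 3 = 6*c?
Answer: -1356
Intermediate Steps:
S(o, j) = 3 + j
w(q, c) = -3 + 6*c
R(Y) = -5/2 + Y/2
K = 12 (K = (-5/2 + (-3 + 6*(3 - 3))/2) + 16 = (-5/2 + (-3 + 6*0)/2) + 16 = (-5/2 + (-3 + 0)/2) + 16 = (-5/2 + (½)*(-3)) + 16 = (-5/2 - 3/2) + 16 = -4 + 16 = 12)
((6 - 3*7) + (-76 - 22))*K = ((6 - 3*7) + (-76 - 22))*12 = ((6 - 21) - 98)*12 = (-15 - 98)*12 = -113*12 = -1356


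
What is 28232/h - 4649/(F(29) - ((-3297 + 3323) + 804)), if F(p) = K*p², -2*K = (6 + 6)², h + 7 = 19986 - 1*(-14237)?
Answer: 5031933/5585762 ≈ 0.90085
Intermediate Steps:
h = 34216 (h = -7 + (19986 - 1*(-14237)) = -7 + (19986 + 14237) = -7 + 34223 = 34216)
K = -72 (K = -(6 + 6)²/2 = -½*12² = -½*144 = -72)
F(p) = -72*p²
28232/h - 4649/(F(29) - ((-3297 + 3323) + 804)) = 28232/34216 - 4649/(-72*29² - ((-3297 + 3323) + 804)) = 28232*(1/34216) - 4649/(-72*841 - (26 + 804)) = 3529/4277 - 4649/(-60552 - 1*830) = 3529/4277 - 4649/(-60552 - 830) = 3529/4277 - 4649/(-61382) = 3529/4277 - 4649*(-1/61382) = 3529/4277 + 4649/61382 = 5031933/5585762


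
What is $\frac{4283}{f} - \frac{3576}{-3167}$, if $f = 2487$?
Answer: $\frac{22457773}{7876329} \approx 2.8513$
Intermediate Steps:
$\frac{4283}{f} - \frac{3576}{-3167} = \frac{4283}{2487} - \frac{3576}{-3167} = 4283 \cdot \frac{1}{2487} - - \frac{3576}{3167} = \frac{4283}{2487} + \frac{3576}{3167} = \frac{22457773}{7876329}$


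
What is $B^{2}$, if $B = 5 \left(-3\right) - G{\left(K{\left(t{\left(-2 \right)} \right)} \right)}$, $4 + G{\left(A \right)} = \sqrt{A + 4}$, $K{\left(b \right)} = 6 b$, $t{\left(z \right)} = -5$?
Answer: $\left(11 + i \sqrt{26}\right)^{2} \approx 95.0 + 112.18 i$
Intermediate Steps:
$G{\left(A \right)} = -4 + \sqrt{4 + A}$ ($G{\left(A \right)} = -4 + \sqrt{A + 4} = -4 + \sqrt{4 + A}$)
$B = -11 - i \sqrt{26}$ ($B = 5 \left(-3\right) - \left(-4 + \sqrt{4 + 6 \left(-5\right)}\right) = -15 - \left(-4 + \sqrt{4 - 30}\right) = -15 - \left(-4 + \sqrt{-26}\right) = -15 - \left(-4 + i \sqrt{26}\right) = -15 + \left(4 - i \sqrt{26}\right) = -11 - i \sqrt{26} \approx -11.0 - 5.099 i$)
$B^{2} = \left(-11 - i \sqrt{26}\right)^{2}$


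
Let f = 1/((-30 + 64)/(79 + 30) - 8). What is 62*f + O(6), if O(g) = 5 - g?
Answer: -3798/419 ≈ -9.0644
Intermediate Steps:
f = -109/838 (f = 1/(34/109 - 8) = 1/(-838/109) = -109/838 ≈ -0.13007)
62*f + O(6) = 62*(-109/838) + (5 - 1*6) = -3379/419 + (5 - 6) = -3379/419 - 1 = -3798/419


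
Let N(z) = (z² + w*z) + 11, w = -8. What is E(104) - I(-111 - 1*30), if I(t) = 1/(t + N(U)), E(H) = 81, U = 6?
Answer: 11503/142 ≈ 81.007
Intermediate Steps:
N(z) = 11 + z² - 8*z (N(z) = (z² - 8*z) + 11 = 11 + z² - 8*z)
I(t) = 1/(-1 + t) (I(t) = 1/(t + (11 + 6² - 8*6)) = 1/(t + (11 + 36 - 48)) = 1/(t - 1) = 1/(-1 + t))
E(104) - I(-111 - 1*30) = 81 - 1/(-1 + (-111 - 1*30)) = 81 - 1/(-1 + (-111 - 30)) = 81 - 1/(-1 - 141) = 81 - 1/(-142) = 81 - 1*(-1/142) = 81 + 1/142 = 11503/142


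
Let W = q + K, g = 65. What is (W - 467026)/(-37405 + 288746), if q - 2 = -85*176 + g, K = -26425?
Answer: -508344/251341 ≈ -2.0225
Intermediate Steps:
q = -14893 (q = 2 + (-85*176 + 65) = 2 + (-14960 + 65) = 2 - 14895 = -14893)
W = -41318 (W = -14893 - 26425 = -41318)
(W - 467026)/(-37405 + 288746) = (-41318 - 467026)/(-37405 + 288746) = -508344/251341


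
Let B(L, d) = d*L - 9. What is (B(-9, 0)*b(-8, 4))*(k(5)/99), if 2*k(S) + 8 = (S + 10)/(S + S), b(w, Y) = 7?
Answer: 91/44 ≈ 2.0682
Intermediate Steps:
k(S) = -4 + (10 + S)/(4*S) (k(S) = -4 + ((S + 10)/(S + S))/2 = -4 + ((10 + S)/((2*S)))/2 = -4 + ((10 + S)*(1/(2*S)))/2 = -4 + ((10 + S)/(2*S))/2 = -4 + (10 + S)/(4*S))
B(L, d) = -9 + L*d (B(L, d) = L*d - 9 = -9 + L*d)
(B(-9, 0)*b(-8, 4))*(k(5)/99) = ((-9 - 9*0)*7)*(((5/4)*(2 - 3*5)/5)/99) = ((-9 + 0)*7)*(((5/4)*(⅕)*(2 - 15))*(1/99)) = (-9*7)*(((5/4)*(⅕)*(-13))*(1/99)) = -(-819)/(4*99) = -63*(-13/396) = 91/44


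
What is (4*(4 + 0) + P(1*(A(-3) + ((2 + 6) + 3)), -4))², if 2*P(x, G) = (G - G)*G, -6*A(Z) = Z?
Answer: 256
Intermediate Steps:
A(Z) = -Z/6
P(x, G) = 0 (P(x, G) = ((G - G)*G)/2 = (0*G)/2 = (½)*0 = 0)
(4*(4 + 0) + P(1*(A(-3) + ((2 + 6) + 3)), -4))² = (4*(4 + 0) + 0)² = (4*4 + 0)² = (16 + 0)² = 16² = 256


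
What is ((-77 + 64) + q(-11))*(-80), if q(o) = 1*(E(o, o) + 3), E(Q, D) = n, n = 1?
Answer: 720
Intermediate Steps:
E(Q, D) = 1
q(o) = 4 (q(o) = 1*(1 + 3) = 1*4 = 4)
((-77 + 64) + q(-11))*(-80) = ((-77 + 64) + 4)*(-80) = (-13 + 4)*(-80) = -9*(-80) = 720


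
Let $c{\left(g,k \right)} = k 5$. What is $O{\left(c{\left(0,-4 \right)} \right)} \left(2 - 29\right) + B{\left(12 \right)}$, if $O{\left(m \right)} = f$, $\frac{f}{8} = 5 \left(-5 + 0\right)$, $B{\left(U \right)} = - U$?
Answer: $5388$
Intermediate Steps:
$c{\left(g,k \right)} = 5 k$
$f = -200$ ($f = 8 \cdot 5 \left(-5 + 0\right) = 8 \cdot 5 \left(-5\right) = 8 \left(-25\right) = -200$)
$O{\left(m \right)} = -200$
$O{\left(c{\left(0,-4 \right)} \right)} \left(2 - 29\right) + B{\left(12 \right)} = - 200 \left(2 - 29\right) - 12 = \left(-200\right) \left(-27\right) - 12 = 5400 - 12 = 5388$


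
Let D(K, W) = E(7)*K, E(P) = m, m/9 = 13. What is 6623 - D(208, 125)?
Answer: -17713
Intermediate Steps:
m = 117 (m = 9*13 = 117)
E(P) = 117
D(K, W) = 117*K
6623 - D(208, 125) = 6623 - 117*208 = 6623 - 1*24336 = 6623 - 24336 = -17713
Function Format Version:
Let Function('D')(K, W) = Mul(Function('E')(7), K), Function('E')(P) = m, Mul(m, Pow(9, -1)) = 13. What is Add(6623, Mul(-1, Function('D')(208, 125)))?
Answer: -17713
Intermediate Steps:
m = 117 (m = Mul(9, 13) = 117)
Function('E')(P) = 117
Function('D')(K, W) = Mul(117, K)
Add(6623, Mul(-1, Function('D')(208, 125))) = Add(6623, Mul(-1, Mul(117, 208))) = Add(6623, Mul(-1, 24336)) = Add(6623, -24336) = -17713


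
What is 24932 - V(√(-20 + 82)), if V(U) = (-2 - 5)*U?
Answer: 24932 + 7*√62 ≈ 24987.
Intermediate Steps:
V(U) = -7*U
24932 - V(√(-20 + 82)) = 24932 - (-7)*√(-20 + 82) = 24932 - (-7)*√62 = 24932 + 7*√62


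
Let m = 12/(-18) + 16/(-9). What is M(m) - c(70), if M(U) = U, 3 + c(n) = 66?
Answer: -589/9 ≈ -65.444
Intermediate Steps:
c(n) = 63 (c(n) = -3 + 66 = 63)
m = -22/9 (m = 12*(-1/18) + 16*(-⅑) = -⅔ - 16/9 = -22/9 ≈ -2.4444)
M(m) - c(70) = -22/9 - 1*63 = -22/9 - 63 = -589/9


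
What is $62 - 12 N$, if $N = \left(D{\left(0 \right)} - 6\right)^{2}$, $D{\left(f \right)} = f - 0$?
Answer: $-370$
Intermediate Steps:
$D{\left(f \right)} = f$ ($D{\left(f \right)} = f + 0 = f$)
$N = 36$ ($N = \left(0 - 6\right)^{2} = \left(-6\right)^{2} = 36$)
$62 - 12 N = 62 - 432 = -370$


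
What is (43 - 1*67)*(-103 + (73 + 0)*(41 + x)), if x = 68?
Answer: -188496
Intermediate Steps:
(43 - 1*67)*(-103 + (73 + 0)*(41 + x)) = (43 - 1*67)*(-103 + (73 + 0)*(41 + 68)) = (43 - 67)*(-103 + 73*109) = -24*(-103 + 7957) = -24*7854 = -188496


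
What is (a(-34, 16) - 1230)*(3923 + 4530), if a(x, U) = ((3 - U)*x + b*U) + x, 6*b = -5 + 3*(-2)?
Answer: -21588962/3 ≈ -7.1963e+6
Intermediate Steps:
b = -11/6 (b = (-5 + 3*(-2))/6 = (-5 - 6)/6 = (⅙)*(-11) = -11/6 ≈ -1.8333)
a(x, U) = x - 11*U/6 + x*(3 - U) (a(x, U) = ((3 - U)*x - 11*U/6) + x = (x*(3 - U) - 11*U/6) + x = (-11*U/6 + x*(3 - U)) + x = x - 11*U/6 + x*(3 - U))
(a(-34, 16) - 1230)*(3923 + 4530) = ((4*(-34) - 11/6*16 - 1*16*(-34)) - 1230)*(3923 + 4530) = ((-136 - 88/3 + 544) - 1230)*8453 = (1136/3 - 1230)*8453 = -2554/3*8453 = -21588962/3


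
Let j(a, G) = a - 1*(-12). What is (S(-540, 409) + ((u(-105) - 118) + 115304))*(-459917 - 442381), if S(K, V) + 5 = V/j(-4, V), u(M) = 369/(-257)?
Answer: -106883648177253/1028 ≈ -1.0397e+11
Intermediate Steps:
j(a, G) = 12 + a (j(a, G) = a + 12 = 12 + a)
u(M) = -369/257 (u(M) = 369*(-1/257) = -369/257)
S(K, V) = -5 + V/8 (S(K, V) = -5 + V/(12 - 4) = -5 + V/8)
(S(-540, 409) + ((u(-105) - 118) + 115304))*(-459917 - 442381) = ((-5 + (1/8)*409) + ((-369/257 - 118) + 115304))*(-459917 - 442381) = ((-5 + 409/8) + (-30695/257 + 115304))*(-902298) = (369/8 + 29602433/257)*(-902298) = (236914297/2056)*(-902298) = -106883648177253/1028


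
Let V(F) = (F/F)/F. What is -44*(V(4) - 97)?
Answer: 4257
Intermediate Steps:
V(F) = 1/F
-44*(V(4) - 97) = -44*(1/4 - 97) = -44*(¼ - 97) = -44*(-387/4) = 4257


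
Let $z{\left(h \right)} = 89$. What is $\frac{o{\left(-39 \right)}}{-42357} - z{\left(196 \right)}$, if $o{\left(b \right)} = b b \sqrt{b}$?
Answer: $-89 - \frac{507 i \sqrt{39}}{14119} \approx -89.0 - 0.22425 i$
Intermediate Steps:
$o{\left(b \right)} = b^{\frac{5}{2}}$ ($o{\left(b \right)} = b^{2} \sqrt{b} = b^{\frac{5}{2}}$)
$\frac{o{\left(-39 \right)}}{-42357} - z{\left(196 \right)} = \frac{\left(-39\right)^{\frac{5}{2}}}{-42357} - 89 = 1521 i \sqrt{39} \left(- \frac{1}{42357}\right) - 89 = - \frac{507 i \sqrt{39}}{14119} - 89 = -89 - \frac{507 i \sqrt{39}}{14119}$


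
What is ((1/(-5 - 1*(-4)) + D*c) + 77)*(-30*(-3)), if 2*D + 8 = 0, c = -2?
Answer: 7560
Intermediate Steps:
D = -4 (D = -4 + (½)*0 = -4 + 0 = -4)
((1/(-5 - 1*(-4)) + D*c) + 77)*(-30*(-3)) = ((1/(-5 - 1*(-4)) - 4*(-2)) + 77)*(-30*(-3)) = ((1/(-5 + 4) + 8) + 77)*90 = ((1/(-1) + 8) + 77)*90 = ((1*(-1) + 8) + 77)*90 = ((-1 + 8) + 77)*90 = (7 + 77)*90 = 84*90 = 7560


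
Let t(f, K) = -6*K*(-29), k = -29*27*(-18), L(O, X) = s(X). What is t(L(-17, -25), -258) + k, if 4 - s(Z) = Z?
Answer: -30798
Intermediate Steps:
s(Z) = 4 - Z
L(O, X) = 4 - X
k = 14094 (k = -783*(-18) = 14094)
t(f, K) = 174*K
t(L(-17, -25), -258) + k = 174*(-258) + 14094 = -44892 + 14094 = -30798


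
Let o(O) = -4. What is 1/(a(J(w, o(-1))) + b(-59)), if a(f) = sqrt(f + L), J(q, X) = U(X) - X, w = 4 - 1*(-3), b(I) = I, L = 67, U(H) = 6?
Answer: -59/3404 - sqrt(77)/3404 ≈ -0.019910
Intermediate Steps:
w = 7 (w = 4 + 3 = 7)
J(q, X) = 6 - X
a(f) = sqrt(67 + f) (a(f) = sqrt(f + 67) = sqrt(67 + f))
1/(a(J(w, o(-1))) + b(-59)) = 1/(sqrt(67 + (6 - 1*(-4))) - 59) = 1/(sqrt(67 + (6 + 4)) - 59) = 1/(sqrt(67 + 10) - 59) = 1/(sqrt(77) - 59) = 1/(-59 + sqrt(77))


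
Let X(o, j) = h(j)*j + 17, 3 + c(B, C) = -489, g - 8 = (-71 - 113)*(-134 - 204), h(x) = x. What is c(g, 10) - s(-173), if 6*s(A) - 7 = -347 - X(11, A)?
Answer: 13667/3 ≈ 4555.7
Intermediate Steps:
g = 62200 (g = 8 + (-71 - 113)*(-134 - 204) = 8 - 184*(-338) = 8 + 62192 = 62200)
c(B, C) = -492 (c(B, C) = -3 - 489 = -492)
X(o, j) = 17 + j² (X(o, j) = j*j + 17 = j² + 17 = 17 + j²)
s(A) = -119/2 - A²/6 (s(A) = 7/6 + (-347 - (17 + A²))/6 = 7/6 + (-347 + (-17 - A²))/6 = 7/6 + (-364 - A²)/6 = 7/6 + (-182/3 - A²/6) = -119/2 - A²/6)
c(g, 10) - s(-173) = -492 - (-119/2 - ⅙*(-173)²) = -492 - (-119/2 - ⅙*29929) = -492 - (-119/2 - 29929/6) = -492 - 1*(-15143/3) = -492 + 15143/3 = 13667/3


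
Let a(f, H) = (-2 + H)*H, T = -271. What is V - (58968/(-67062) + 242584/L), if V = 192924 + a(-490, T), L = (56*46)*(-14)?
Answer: 13448736906607/50385916 ≈ 2.6691e+5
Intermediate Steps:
L = -36064 (L = 2576*(-14) = -36064)
a(f, H) = H*(-2 + H)
V = 266907 (V = 192924 - 271*(-2 - 271) = 192924 - 271*(-273) = 192924 + 73983 = 266907)
V - (58968/(-67062) + 242584/L) = 266907 - (58968/(-67062) + 242584/(-36064)) = 266907 - (58968*(-1/67062) + 242584*(-1/36064)) = 266907 - (-9828/11177 - 30323/4508) = 266907 - 1*(-383224795/50385916) = 266907 + 383224795/50385916 = 13448736906607/50385916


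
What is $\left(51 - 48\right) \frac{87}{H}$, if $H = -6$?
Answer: $- \frac{87}{2} \approx -43.5$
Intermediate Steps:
$\left(51 - 48\right) \frac{87}{H} = \left(51 - 48\right) \frac{87}{-6} = 3 \cdot 87 \left(- \frac{1}{6}\right) = 3 \left(- \frac{29}{2}\right) = - \frac{87}{2}$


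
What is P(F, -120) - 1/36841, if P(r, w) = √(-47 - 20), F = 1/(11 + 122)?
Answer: -1/36841 + I*√67 ≈ -2.7144e-5 + 8.1853*I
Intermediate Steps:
F = 1/133 ≈ 0.0075188
P(r, w) = I*√67 (P(r, w) = √(-67) = I*√67)
P(F, -120) - 1/36841 = I*√67 - 1/36841 = -1/36841 + I*√67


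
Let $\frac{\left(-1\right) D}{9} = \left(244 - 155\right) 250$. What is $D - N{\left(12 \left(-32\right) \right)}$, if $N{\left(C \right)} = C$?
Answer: $-199866$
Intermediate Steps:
$D = -200250$ ($D = - 9 \left(244 - 155\right) 250 = - 9 \cdot 89 \cdot 250 = \left(-9\right) 22250 = -200250$)
$D - N{\left(12 \left(-32\right) \right)} = -200250 - 12 \left(-32\right) = -200250 - -384 = -200250 + 384 = -199866$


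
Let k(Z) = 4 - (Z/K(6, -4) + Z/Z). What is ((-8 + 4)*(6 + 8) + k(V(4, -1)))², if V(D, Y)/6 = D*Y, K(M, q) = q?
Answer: 3481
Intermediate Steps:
V(D, Y) = 6*D*Y (V(D, Y) = 6*(D*Y) = 6*D*Y)
k(Z) = 3 + Z/4 (k(Z) = 4 - (Z/(-4) + Z/Z) = 4 - (Z*(-¼) + 1) = 4 - (-Z/4 + 1) = 4 - (1 - Z/4) = 4 + (-1 + Z/4) = 3 + Z/4)
((-8 + 4)*(6 + 8) + k(V(4, -1)))² = ((-8 + 4)*(6 + 8) + (3 + (6*4*(-1))/4))² = (-4*14 + (3 + (¼)*(-24)))² = (-56 + (3 - 6))² = (-56 - 3)² = (-59)² = 3481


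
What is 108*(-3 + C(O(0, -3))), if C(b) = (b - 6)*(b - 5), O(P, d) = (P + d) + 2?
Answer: 4212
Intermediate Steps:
O(P, d) = 2 + P + d
C(b) = (-6 + b)*(-5 + b)
108*(-3 + C(O(0, -3))) = 108*(-3 + (30 + (2 + 0 - 3)² - 11*(2 + 0 - 3))) = 108*(-3 + (30 + (-1)² - 11*(-1))) = 108*(-3 + (30 + 1 + 11)) = 108*(-3 + 42) = 108*39 = 4212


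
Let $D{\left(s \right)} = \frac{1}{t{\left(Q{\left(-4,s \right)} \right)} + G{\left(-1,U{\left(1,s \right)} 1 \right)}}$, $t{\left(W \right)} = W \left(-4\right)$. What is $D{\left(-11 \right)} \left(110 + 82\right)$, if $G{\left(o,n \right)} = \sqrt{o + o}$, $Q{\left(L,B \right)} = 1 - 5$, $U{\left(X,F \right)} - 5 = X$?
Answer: $\frac{512}{43} - \frac{32 i \sqrt{2}}{43} \approx 11.907 - 1.0524 i$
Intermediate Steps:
$U{\left(X,F \right)} = 5 + X$
$Q{\left(L,B \right)} = -4$ ($Q{\left(L,B \right)} = 1 - 5 = -4$)
$G{\left(o,n \right)} = \sqrt{2} \sqrt{o}$ ($G{\left(o,n \right)} = \sqrt{2 o} = \sqrt{2} \sqrt{o}$)
$t{\left(W \right)} = - 4 W$
$D{\left(s \right)} = \frac{1}{16 + i \sqrt{2}}$ ($D{\left(s \right)} = \frac{1}{\left(-4\right) \left(-4\right) + \sqrt{2} \sqrt{-1}} = \frac{1}{16 + \sqrt{2} i} = \frac{1}{16 + i \sqrt{2}}$)
$D{\left(-11 \right)} \left(110 + 82\right) = \left(\frac{8}{129} - \frac{i \sqrt{2}}{258}\right) \left(110 + 82\right) = \left(\frac{8}{129} - \frac{i \sqrt{2}}{258}\right) 192 = \frac{512}{43} - \frac{32 i \sqrt{2}}{43}$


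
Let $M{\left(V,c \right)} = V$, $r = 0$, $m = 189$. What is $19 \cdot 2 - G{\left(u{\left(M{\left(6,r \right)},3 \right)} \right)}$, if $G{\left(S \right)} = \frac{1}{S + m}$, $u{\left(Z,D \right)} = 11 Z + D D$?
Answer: $\frac{10031}{264} \approx 37.996$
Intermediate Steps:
$u{\left(Z,D \right)} = D^{2} + 11 Z$ ($u{\left(Z,D \right)} = 11 Z + D^{2} = D^{2} + 11 Z$)
$G{\left(S \right)} = \frac{1}{189 + S}$ ($G{\left(S \right)} = \frac{1}{S + 189} = \frac{1}{189 + S}$)
$19 \cdot 2 - G{\left(u{\left(M{\left(6,r \right)},3 \right)} \right)} = 19 \cdot 2 - \frac{1}{189 + \left(3^{2} + 11 \cdot 6\right)} = 38 - \frac{1}{189 + \left(9 + 66\right)} = 38 - \frac{1}{189 + 75} = 38 - \frac{1}{264} = \frac{10031}{264}$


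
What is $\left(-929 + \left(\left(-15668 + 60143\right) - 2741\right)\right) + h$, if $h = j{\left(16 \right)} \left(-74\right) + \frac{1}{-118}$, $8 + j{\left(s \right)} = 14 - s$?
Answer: $\frac{4902309}{118} \approx 41545.0$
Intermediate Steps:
$j{\left(s \right)} = 6 - s$ ($j{\left(s \right)} = -8 - \left(-14 + s\right) = 6 - s$)
$h = \frac{87319}{118}$ ($h = \left(6 - 16\right) \left(-74\right) + \frac{1}{-118} = \left(6 - 16\right) \left(-74\right) - \frac{1}{118} = \left(-10\right) \left(-74\right) - \frac{1}{118} = 740 - \frac{1}{118} = \frac{87319}{118} \approx 739.99$)
$\left(-929 + \left(\left(-15668 + 60143\right) - 2741\right)\right) + h = \left(-929 + \left(\left(-15668 + 60143\right) - 2741\right)\right) + \frac{87319}{118} = \left(-929 + \left(44475 - 2741\right)\right) + \frac{87319}{118} = \left(-929 + 41734\right) + \frac{87319}{118} = 40805 + \frac{87319}{118} = \frac{4902309}{118}$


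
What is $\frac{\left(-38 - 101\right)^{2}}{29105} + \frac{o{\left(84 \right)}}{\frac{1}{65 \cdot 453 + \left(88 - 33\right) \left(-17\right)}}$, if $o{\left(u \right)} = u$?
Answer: $\frac{69701837521}{29105} \approx 2.3948 \cdot 10^{6}$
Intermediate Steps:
$\frac{\left(-38 - 101\right)^{2}}{29105} + \frac{o{\left(84 \right)}}{\frac{1}{65 \cdot 453 + \left(88 - 33\right) \left(-17\right)}} = \frac{\left(-38 - 101\right)^{2}}{29105} + \frac{84}{\frac{1}{65 \cdot 453 + \left(88 - 33\right) \left(-17\right)}} = \left(-139\right)^{2} \cdot \frac{1}{29105} + \frac{84}{\frac{1}{29445 + 55 \left(-17\right)}} = 19321 \cdot \frac{1}{29105} + \frac{84}{\frac{1}{29445 - 935}} = \frac{19321}{29105} + \frac{84}{\frac{1}{28510}} = \frac{19321}{29105} + 84 \frac{1}{\frac{1}{28510}} = \frac{19321}{29105} + 84 \cdot 28510 = \frac{19321}{29105} + 2394840 = \frac{69701837521}{29105}$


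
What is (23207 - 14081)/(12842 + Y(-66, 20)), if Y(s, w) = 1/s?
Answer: 602316/847571 ≈ 0.71064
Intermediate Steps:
(23207 - 14081)/(12842 + Y(-66, 20)) = (23207 - 14081)/(12842 + 1/(-66)) = 9126/(12842 - 1/66) = 9126/(847571/66) = 9126*(66/847571) = 602316/847571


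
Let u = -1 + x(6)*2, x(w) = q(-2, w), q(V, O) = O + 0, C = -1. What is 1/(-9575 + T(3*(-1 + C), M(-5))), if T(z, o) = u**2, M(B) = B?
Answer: -1/9454 ≈ -0.00010578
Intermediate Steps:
q(V, O) = O
x(w) = w
u = 11 (u = -1 + 6*2 = -1 + 12 = 11)
T(z, o) = 121 (T(z, o) = 11**2 = 121)
1/(-9575 + T(3*(-1 + C), M(-5))) = 1/(-9575 + 121) = 1/(-9454) = -1/9454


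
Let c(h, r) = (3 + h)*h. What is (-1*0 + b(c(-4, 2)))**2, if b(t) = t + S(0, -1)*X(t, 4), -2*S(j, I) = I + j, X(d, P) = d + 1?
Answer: 169/4 ≈ 42.250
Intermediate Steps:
X(d, P) = 1 + d
S(j, I) = -I/2 - j/2 (S(j, I) = -(I + j)/2 = -I/2 - j/2)
c(h, r) = h*(3 + h)
b(t) = 1/2 + 3*t/2 (b(t) = t + (-1/2*(-1) - 1/2*0)*(1 + t) = t + (1/2 + 0)*(1 + t) = t + (1 + t)/2 = t + (1/2 + t/2) = 1/2 + 3*t/2)
(-1*0 + b(c(-4, 2)))**2 = (-1*0 + (1/2 + 3*(-4*(3 - 4))/2))**2 = (0 + (1/2 + 3*(-4*(-1))/2))**2 = (0 + (1/2 + (3/2)*4))**2 = (0 + (1/2 + 6))**2 = (0 + 13/2)**2 = (13/2)**2 = 169/4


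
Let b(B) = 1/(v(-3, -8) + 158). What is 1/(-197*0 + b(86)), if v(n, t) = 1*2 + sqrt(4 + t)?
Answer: 160 + 2*I ≈ 160.0 + 2.0*I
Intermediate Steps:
v(n, t) = 2 + sqrt(4 + t)
b(B) = (160 - 2*I)/25604 (b(B) = 1/((2 + sqrt(4 - 8)) + 158) = 1/((2 + sqrt(-4)) + 158) = 1/((2 + 2*I) + 158) = 1/(160 + 2*I) = (160 - 2*I)/25604)
1/(-197*0 + b(86)) = 1/(-197*0 + (40/6401 - I/12802)) = 1/(0 + (40/6401 - I/12802)) = 1/(40/6401 - I/12802) = 25604*(40/6401 + I/12802)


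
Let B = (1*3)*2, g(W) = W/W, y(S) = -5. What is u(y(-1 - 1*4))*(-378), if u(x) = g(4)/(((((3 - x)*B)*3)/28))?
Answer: -147/2 ≈ -73.500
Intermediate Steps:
g(W) = 1
B = 6 (B = 3*2 = 6)
u(x) = 1/(27/14 - 9*x/14) (u(x) = 1/((((3 - x)*6)*3)/28) = 1/(((18 - 6*x)*3)*(1/28)) = 1/((54 - 18*x)*(1/28)) = 1/(27/14 - 9*x/14))
u(y(-1 - 1*4))*(-378) = -14/(-27 + 9*(-5))*(-378) = -14/(-27 - 45)*(-378) = -14/(-72)*(-378) = -14*(-1/72)*(-378) = (7/36)*(-378) = -147/2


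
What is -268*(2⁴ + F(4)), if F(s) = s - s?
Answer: -4288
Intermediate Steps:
F(s) = 0
-268*(2⁴ + F(4)) = -268*(2⁴ + 0) = -268*(16 + 0) = -268*16 = -4288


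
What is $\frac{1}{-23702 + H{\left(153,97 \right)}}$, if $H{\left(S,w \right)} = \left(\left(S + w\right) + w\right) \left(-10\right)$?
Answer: $- \frac{1}{27172} \approx -3.6803 \cdot 10^{-5}$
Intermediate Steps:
$H{\left(S,w \right)} = - 20 w - 10 S$ ($H{\left(S,w \right)} = \left(S + 2 w\right) \left(-10\right) = - 20 w - 10 S$)
$\frac{1}{-23702 + H{\left(153,97 \right)}} = \frac{1}{-23702 - 3470} = \frac{1}{-27172} = - \frac{1}{27172}$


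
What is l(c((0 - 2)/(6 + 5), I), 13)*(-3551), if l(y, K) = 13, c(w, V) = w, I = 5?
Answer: -46163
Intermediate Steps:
l(c((0 - 2)/(6 + 5), I), 13)*(-3551) = 13*(-3551) = -46163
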